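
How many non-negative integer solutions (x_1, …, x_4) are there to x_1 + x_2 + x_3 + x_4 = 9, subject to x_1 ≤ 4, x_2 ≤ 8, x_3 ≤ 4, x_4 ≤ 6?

139

Without the upper bounds there are C(12,3) = 220 ways to split 9 among 4 variables.
Subtract solutions that violate a single cap (substitute x_i' = x_i − (cap_i+1)): x_1 ≥ 5 gives C(7,3) = 35; x_2 ≥ 9 gives C(3,3) = 1; x_3 ≥ 5 gives C(7,3) = 35; x_4 ≥ 7 gives C(5,3) = 10. Together 81.
No two caps can be exceeded simultaneously, so the pair terms are all 0.
By inclusion–exclusion the count is 220 − 81 + 0 = 139.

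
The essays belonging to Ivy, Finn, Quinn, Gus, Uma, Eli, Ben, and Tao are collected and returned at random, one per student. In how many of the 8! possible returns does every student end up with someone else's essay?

This is the derangement count D_8: permutations of 8 items with no fixed point.
By inclusion–exclusion this is Σ_{j=0}^{8} (−1)^j C(8,j)·(8−j)!.
Computing: 40320 − 40320 + 20160 − 6720 + 1680 − 336 + 56 − 8 + 1 = 14833.

14833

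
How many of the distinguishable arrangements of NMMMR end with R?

4

With the last slot taken by R, it remains to arrange the other 4 letters (NMMM).
Those 4 letters have M appearing 3 times, giving (4)!/(3!) = 4.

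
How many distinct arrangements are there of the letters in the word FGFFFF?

6

FGFFFF has 6 letters with F appearing 5 times.
The number of distinct arrangements is 6!/(5!) = 720/120 = 6.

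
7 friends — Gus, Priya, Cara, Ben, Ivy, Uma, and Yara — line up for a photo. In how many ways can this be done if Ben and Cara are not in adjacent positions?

Of the 7! = 5040 arrangements, those with Ben and Cara adjacent number 2 × 6! = 1440 (treat the pair as a block with 2 internal orders).
So 5040 − 1440 = 3600 arrangements keep them apart.

3600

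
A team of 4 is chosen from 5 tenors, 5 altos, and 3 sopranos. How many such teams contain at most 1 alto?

350

Split by how many altos are chosen (0 through 1).
Sum: C(5,0)·C(8,4) + C(5,1)·C(8,3) = 70 + 280 = 350.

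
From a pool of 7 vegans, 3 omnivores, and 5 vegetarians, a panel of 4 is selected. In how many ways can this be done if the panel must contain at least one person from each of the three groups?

630

With no constraint there are C(15,4) = 1365 possible selections.
Subtract selections that omit an entire group: no vegans → C(8,4) = 70; no omnivores → C(12,4) = 495; no vegetarians → C(10,4) = 210.
Add back selections omitting two groups (i.e. drawn from a single group): C(7,4) + C(3,4) + C(5,4) = 40.
By inclusion–exclusion: 1365 − 775 + 40 = 630.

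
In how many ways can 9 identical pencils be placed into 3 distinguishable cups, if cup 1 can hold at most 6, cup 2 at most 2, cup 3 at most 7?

Ignoring the caps, the number of non-negative solutions to x_1+…+x_3 = 9 is C(11,2) = 55.
Subtract solutions that violate a single cap (substitute x_i' = x_i − (cap_i+1)): x_1 ≥ 7 gives C(4,2) = 6; x_2 ≥ 3 gives C(8,2) = 28; x_3 ≥ 8 gives C(3,2) = 3. Together 37.
No two caps can be exceeded simultaneously, so the pair terms are all 0.
By inclusion–exclusion the count is 55 − 37 + 0 = 18.

18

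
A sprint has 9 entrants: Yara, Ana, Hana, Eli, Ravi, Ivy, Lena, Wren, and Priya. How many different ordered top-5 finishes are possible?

There are 9 choices for 1st place, 8 for 2nd, and so on down to 5 for position 5.
That gives 9 × 8 × 7 × 6 × 5 = 15120.

15120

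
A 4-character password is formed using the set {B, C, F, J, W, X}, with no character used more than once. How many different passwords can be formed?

With no repetition, fill the 4 characters in order: 6 choices, then 5, down to 3.
6 × 5 × 4 × 3 = 360.

360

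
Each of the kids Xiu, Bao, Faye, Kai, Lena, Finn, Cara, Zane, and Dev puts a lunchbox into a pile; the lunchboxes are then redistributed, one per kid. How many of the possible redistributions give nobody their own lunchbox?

Let Aᵢ be the assignments in which kid i gets their own lunchbox. We want the size of the complement of A₁∪…∪A_9.
By inclusion–exclusion this is Σ_{j=0}^{9} (−1)^j C(9,j)·(9−j)!.
Computing: 362880 − 362880 + 181440 − 60480 + 15120 − 3024 + 504 − 72 + 9 − 1 = 133496.

133496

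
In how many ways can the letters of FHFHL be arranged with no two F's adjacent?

Total arrangements of FHFHL: 5!/(2!·2!) = 30.
If the two F's are adjacent, glue them into one block, leaving 4 items to arrange: (4)!/(2!) = 12 ways.
Subtracting, 30 − 12 = 18 arrangements keep the F's apart.

18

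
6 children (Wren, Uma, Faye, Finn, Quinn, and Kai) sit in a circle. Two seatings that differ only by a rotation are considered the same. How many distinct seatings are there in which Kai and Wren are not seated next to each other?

72

All circular seatings of 6 people number (5)! = 120.
Seatings with Kai beside Wren: treat them as a block with 2 internal orders, giving 2 × (4)! = 48.
Subtracting, 120 − 48 = 72.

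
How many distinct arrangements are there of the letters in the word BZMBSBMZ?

The 8 letters of BZMBSBMZ have repeats: B appearing 3 times, M appearing twice, and Z appearing twice.
Dividing 8! = 40320 by 3!·2!·2! = 24 for the repeated letters gives 1680.

1680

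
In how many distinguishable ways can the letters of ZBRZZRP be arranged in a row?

420

The 7 letters of ZBRZZRP have repeats: R appearing twice and Z appearing 3 times.
So there are 7! / (3!·2!) = 420 distinguishable arrangements.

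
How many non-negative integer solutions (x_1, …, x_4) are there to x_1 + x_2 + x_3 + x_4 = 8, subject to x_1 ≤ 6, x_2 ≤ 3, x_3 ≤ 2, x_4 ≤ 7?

73

Ignoring the caps, the number of non-negative solutions to x_1+…+x_4 = 8 is C(11,3) = 165.
Subtract solutions that violate a single cap (substitute x_i' = x_i − (cap_i+1)): x_1 ≥ 7 gives C(4,3) = 4; x_2 ≥ 4 gives C(7,3) = 35; x_3 ≥ 3 gives C(8,3) = 56; x_4 ≥ 8 gives C(3,3) = 1. Together 96.
Add back pairs where two caps are both exceeded: 0 + 0 + 0 + 4 + 0 + 0 = 4.
By inclusion–exclusion the count is 165 − 96 + 4 = 73.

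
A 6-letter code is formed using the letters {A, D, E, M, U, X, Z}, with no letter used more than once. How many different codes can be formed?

5040

This is a permutation of 6 out of 7: P(7,6) = 7!/1!.
That product is 7 × 6 × 5 × 4 × 3 × 2 = 5040.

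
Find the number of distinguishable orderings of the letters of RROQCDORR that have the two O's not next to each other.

5880

Total arrangements of RROQCDORR: 9!/(4!·2!) = 7560.
Arrangements with the O's together: treat OO as one letter, giving (8)!/(4!) = 1680.
Subtracting, 7560 − 1680 = 5880 arrangements keep the O's apart.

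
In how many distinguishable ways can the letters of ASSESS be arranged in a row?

30

Letter multiplicities in ASSESS: A×1, E×1, S×4.
The number of distinct arrangements is 6!/(4!) = 720/24 = 30.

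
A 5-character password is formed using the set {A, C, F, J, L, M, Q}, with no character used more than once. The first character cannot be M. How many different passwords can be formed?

The first character has 7−1 = 6 choices (anything except M).
The remaining 4 characters are filled from the other 6 symbols without repetition: 6 × 5 × 4 × 3 = 360.
Total: 6 × 360 = 2160.

2160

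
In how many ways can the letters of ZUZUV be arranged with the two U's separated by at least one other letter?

Total arrangements of ZUZUV: 5!/(2!·2!) = 30.
Arrangements with the U's together: treat UU as one letter, giving (4)!/(2!) = 12.
Subtracting, 30 − 12 = 18 arrangements keep the U's apart.

18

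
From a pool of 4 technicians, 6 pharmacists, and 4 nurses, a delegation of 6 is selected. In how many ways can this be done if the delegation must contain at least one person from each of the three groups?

2556

With no constraint there are C(14,6) = 3003 possible selections.
Subtract selections that omit an entire group: no technicians → C(10,6) = 210; no pharmacists → C(8,6) = 28; no nurses → C(10,6) = 210.
Add back selections omitting two groups (i.e. drawn from a single group): C(4,6) + C(6,6) + C(4,6) = 1.
By inclusion–exclusion: 3003 − 448 + 1 = 2556.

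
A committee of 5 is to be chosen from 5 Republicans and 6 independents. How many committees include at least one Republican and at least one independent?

Unrestricted: C(11,5) = 462 ways to pick any 5 of the 11.
Subtract selections that omit an entire group: no Republicans → C(6,5) = 6; no independents → C(5,5) = 1.
Both groups omitted at once is impossible, so 462 − 7 = 455.

455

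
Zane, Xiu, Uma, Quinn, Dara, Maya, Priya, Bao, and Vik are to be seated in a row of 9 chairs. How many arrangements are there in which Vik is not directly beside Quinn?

282240

Of the 9! = 362880 arrangements, those with Vik and Quinn adjacent number 2 × 8! = 80640 (treat the pair as a block with 2 internal orders).
Complementary counting: 362880 − 80640 = 282240.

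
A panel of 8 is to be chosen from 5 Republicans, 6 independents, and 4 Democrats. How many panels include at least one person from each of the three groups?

Unrestricted: C(15,8) = 6435 ways to pick any 8 of the 15.
Subtract selections that omit an entire group: no Republicans → C(10,8) = 45; no independents → C(9,8) = 9; no Democrats → C(11,8) = 165.
Add back selections omitting two groups (i.e. drawn from a single group): C(5,8) + C(6,8) + C(4,8) = 0.
By inclusion–exclusion: 6435 − 219 + 0 = 6216.

6216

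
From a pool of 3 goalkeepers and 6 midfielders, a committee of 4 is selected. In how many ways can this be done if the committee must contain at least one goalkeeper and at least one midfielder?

111

With no constraint there are C(9,4) = 126 possible selections.
Selections missing a whole group: no goalkeepers → C(6,4) = 15; no midfielders → C(3,4) = 0.
Both groups omitted at once is impossible, so 126 − 15 = 111.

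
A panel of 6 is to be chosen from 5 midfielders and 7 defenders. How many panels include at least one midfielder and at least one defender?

917

Unrestricted: C(12,6) = 924 ways to pick any 6 of the 12.
Subtract selections that omit an entire group: no midfielders → C(7,6) = 7; no defenders → C(5,6) = 0.
Both groups omitted at once is impossible, so 924 − 7 = 917.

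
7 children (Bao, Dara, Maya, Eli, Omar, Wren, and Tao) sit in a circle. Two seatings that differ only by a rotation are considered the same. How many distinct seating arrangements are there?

Fix one person's seat to break rotational symmetry; the remaining 6 people can be arranged in (6)! = 720 ways.

720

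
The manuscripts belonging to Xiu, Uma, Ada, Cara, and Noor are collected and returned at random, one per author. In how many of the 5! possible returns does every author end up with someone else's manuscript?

This is the derangement count D_5: permutations of 5 items with no fixed point.
By inclusion–exclusion this is Σ_{j=0}^{5} (−1)^j C(5,j)·(5−j)!.
Computing: 120 − 120 + 60 − 20 + 5 − 1 = 44.

44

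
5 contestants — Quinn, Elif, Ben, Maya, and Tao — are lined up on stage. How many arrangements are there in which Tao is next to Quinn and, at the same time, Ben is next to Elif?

24

Treat {Tao,Quinn} as one block (2 orders) and {Ben,Elif} as another (2 orders).
That leaves 3 units to arrange: 2 × 2 × 3! = 4 × 6 = 24.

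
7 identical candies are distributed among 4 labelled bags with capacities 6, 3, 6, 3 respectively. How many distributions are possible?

Ignoring the caps, the number of non-negative solutions to x_1+…+x_4 = 7 is C(10,3) = 120.
Subtract solutions that violate a single cap (substitute x_i' = x_i − (cap_i+1)): x_1 ≥ 7 gives C(3,3) = 1; x_2 ≥ 4 gives C(6,3) = 20; x_3 ≥ 7 gives C(3,3) = 1; x_4 ≥ 4 gives C(6,3) = 20. Together 42.
No two caps can be exceeded simultaneously, so the pair terms are all 0.
By inclusion–exclusion the count is 120 − 42 + 0 = 78.

78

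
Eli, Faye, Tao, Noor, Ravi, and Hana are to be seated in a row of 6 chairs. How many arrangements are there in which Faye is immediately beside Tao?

Place the 4 others and the Faye-Tao pair as 5 objects in a line; the pair has 2 internal arrangements.
So the count is 2·(5)! = 240.

240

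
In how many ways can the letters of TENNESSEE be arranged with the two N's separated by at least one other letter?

Total arrangements of TENNESSEE: 9!/(4!·2!·2!) = 3780.
Arrangements with the N's together: treat NN as one letter, giving (8)!/(4!·2!) = 840.
Subtracting, 3780 − 840 = 2940 arrangements keep the N's apart.

2940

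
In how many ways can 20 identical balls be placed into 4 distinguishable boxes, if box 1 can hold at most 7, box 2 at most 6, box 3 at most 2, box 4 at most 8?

19

Ignoring the caps, the number of non-negative solutions to x_1+…+x_4 = 20 is C(23,3) = 1771.
Subtract solutions that violate a single cap (substitute x_i' = x_i − (cap_i+1)): x_1 ≥ 8 gives C(15,3) = 455; x_2 ≥ 7 gives C(16,3) = 560; x_3 ≥ 3 gives C(20,3) = 1140; x_4 ≥ 9 gives C(14,3) = 364. Together 2519.
Add back pairs where two caps are both exceeded: 56 + 220 + 20 + 286 + 35 + 165 = 782.
Subtract triples: 10 + 0 + 1 + 4 = 15.
By inclusion–exclusion the count is 1771 − 2519 + 782 − 15 = 19.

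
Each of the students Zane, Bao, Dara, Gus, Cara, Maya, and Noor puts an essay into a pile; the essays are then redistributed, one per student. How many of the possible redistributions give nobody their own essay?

1854

Let Aᵢ be the assignments in which student i gets their own essay. We want the size of the complement of A₁∪…∪A_7.
By inclusion–exclusion this is Σ_{j=0}^{7} (−1)^j C(7,j)·(7−j)!.
Computing: 5040 − 5040 + 2520 − 840 + 210 − 42 + 7 − 1 = 1854.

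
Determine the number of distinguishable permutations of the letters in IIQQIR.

Letter multiplicities in IIQQIR: I×3, Q×2, R×1.
So there are 6! / (3!·2!) = 60 distinguishable arrangements.

60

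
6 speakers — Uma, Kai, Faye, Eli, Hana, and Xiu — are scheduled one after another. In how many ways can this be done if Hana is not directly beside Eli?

There are 6! = 720 arrangements in all. If Hana and Eli are adjacent, merging them into one block gives 2·(5)! = 240 arrangements.
So 720 − 240 = 480 arrangements keep them apart.

480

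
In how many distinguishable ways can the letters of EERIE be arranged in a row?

Letter multiplicities in EERIE: E×3, I×1, R×1.
So there are 5! / (3!) = 20 distinguishable arrangements.

20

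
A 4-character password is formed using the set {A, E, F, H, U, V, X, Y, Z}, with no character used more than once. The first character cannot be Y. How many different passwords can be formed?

The first character has 9−1 = 8 choices (anything except Y).
The remaining 3 characters are filled from the other 8 symbols without repetition: 8 × 7 × 6 = 336.
Total: 8 × 336 = 2688.

2688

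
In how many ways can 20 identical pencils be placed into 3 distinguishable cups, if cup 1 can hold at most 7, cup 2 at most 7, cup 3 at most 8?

6

Without the upper bounds there are C(22,2) = 231 ways to split 20 among 3 cups.
Subtract solutions that violate a single cap (substitute x_i' = x_i − (cap_i+1)): x_1 ≥ 8 gives C(14,2) = 91; x_2 ≥ 8 gives C(14,2) = 91; x_3 ≥ 9 gives C(13,2) = 78. Together 260.
Add back pairs where two caps are both exceeded: 15 + 10 + 10 = 35.
By inclusion–exclusion the count is 231 − 260 + 35 = 6.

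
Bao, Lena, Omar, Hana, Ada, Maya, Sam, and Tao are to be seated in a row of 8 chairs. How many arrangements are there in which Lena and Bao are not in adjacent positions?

30240

Of the 8! = 40320 arrangements, those with Lena and Bao adjacent number 2 × 7! = 10080 (treat the pair as a block with 2 internal orders).
Complementary counting: 40320 − 10080 = 30240.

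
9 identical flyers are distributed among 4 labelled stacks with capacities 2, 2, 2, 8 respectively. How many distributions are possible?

Without the upper bounds there are C(12,3) = 220 ways to split 9 among 4 stacks.
Subtract solutions that violate a single cap (substitute x_i' = x_i − (cap_i+1)): x_1 ≥ 3 gives C(9,3) = 84; x_2 ≥ 3 gives C(9,3) = 84; x_3 ≥ 3 gives C(9,3) = 84; x_4 ≥ 9 gives C(3,3) = 1. Together 253.
Add back pairs where two caps are both exceeded: 20 + 20 + 0 + 20 + 0 + 0 = 60.
Subtract triples: 1 + 0 + 0 + 0 = 1.
By inclusion–exclusion the count is 220 − 253 + 60 − 1 = 26.

26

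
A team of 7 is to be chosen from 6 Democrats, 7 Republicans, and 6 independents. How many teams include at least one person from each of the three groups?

46165

Total 7-person selections from all 19: C(19,7) = 50388.
Subtract selections that omit an entire group: no Democrats → C(13,7) = 1716; no Republicans → C(12,7) = 792; no independents → C(13,7) = 1716.
Add back selections omitting two groups (i.e. drawn from a single group): C(6,7) + C(7,7) + C(6,7) = 1.
By inclusion–exclusion: 50388 − 4224 + 1 = 46165.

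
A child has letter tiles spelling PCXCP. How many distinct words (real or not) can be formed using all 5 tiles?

30

Letter multiplicities in PCXCP: C×2, P×2, X×1.
So there are 5! / (2!·2!) = 30 distinguishable arrangements.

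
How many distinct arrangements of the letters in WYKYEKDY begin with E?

With the first slot taken by E, it remains to arrange the other 7 letters (WYKYKDY).
Those 7 letters have K appearing twice and Y appearing 3 times, giving (7)!/(3!·2!) = 420.

420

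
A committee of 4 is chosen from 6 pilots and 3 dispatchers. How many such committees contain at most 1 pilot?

6

Split by how many pilots are chosen (0 through 1).
Sum: C(6,0)·C(3,4) + C(6,1)·C(3,3) = 0 + 6 = 6.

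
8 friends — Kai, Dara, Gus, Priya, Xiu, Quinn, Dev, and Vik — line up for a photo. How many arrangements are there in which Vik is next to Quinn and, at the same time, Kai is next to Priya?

Treat {Vik,Quinn} as one block (2 orders) and {Kai,Priya} as another (2 orders).
That leaves 6 units to arrange: 2 × 2 × 6! = 4 × 720 = 2880.

2880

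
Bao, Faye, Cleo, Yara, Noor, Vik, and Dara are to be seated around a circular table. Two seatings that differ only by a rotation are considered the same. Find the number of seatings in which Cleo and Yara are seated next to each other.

Glue Cleo and Yara into a block (2 internal orders). Seating 6 units around a circle gives (5)! arrangements.
So 2 × (5)! = 2 × 120 = 240.

240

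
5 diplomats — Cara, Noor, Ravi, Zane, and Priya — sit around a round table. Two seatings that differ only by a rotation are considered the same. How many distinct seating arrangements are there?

24

Around a circle, 5 distinct people have 5!/5 = (4)! = 24 rotationally distinct seatings.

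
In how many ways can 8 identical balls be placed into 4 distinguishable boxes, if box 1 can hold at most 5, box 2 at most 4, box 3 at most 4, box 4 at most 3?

80

Ignoring the caps, the number of non-negative solutions to x_1+…+x_4 = 8 is C(11,3) = 165.
Subtract solutions that violate a single cap (substitute x_i' = x_i − (cap_i+1)): x_1 ≥ 6 gives C(5,3) = 10; x_2 ≥ 5 gives C(6,3) = 20; x_3 ≥ 5 gives C(6,3) = 20; x_4 ≥ 4 gives C(7,3) = 35. Together 85.
No two caps can be exceeded simultaneously, so the pair terms are all 0.
By inclusion–exclusion the count is 165 − 85 + 0 = 80.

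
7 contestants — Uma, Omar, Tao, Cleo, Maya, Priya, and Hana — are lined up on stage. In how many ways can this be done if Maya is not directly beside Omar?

3600

There are 7! = 5040 arrangements in all. If Maya and Omar are adjacent, merging them into one block gives 2·(6)! = 1440 arrangements.
So 5040 − 1440 = 3600 arrangements keep them apart.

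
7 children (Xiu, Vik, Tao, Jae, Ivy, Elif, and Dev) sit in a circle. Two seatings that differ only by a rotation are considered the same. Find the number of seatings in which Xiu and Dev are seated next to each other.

240

Glue Xiu and Dev into a block (2 internal orders). Seating 6 units around a circle gives (5)! arrangements.
So 2 × (5)! = 2 × 120 = 240.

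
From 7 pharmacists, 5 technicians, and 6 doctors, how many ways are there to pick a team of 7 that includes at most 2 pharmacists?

Split by how many pharmacists are chosen (0 through 2).
Sum: C(7,0)·C(11,7) + C(7,1)·C(11,6) + C(7,2)·C(11,5) = 330 + 3234 + 9702 = 13266.

13266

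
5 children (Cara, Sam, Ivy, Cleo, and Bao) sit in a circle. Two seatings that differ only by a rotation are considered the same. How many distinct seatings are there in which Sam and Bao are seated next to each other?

12

Treat {Sam, Bao} as one unit (2 internal orders) and seat the resulting 4 units around the table: (3)! circular arrangements.
So 2 × (3)! = 2 × 6 = 12.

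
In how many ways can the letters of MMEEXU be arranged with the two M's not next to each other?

Total arrangements of MMEEXU: 6!/(2!·2!) = 180.
If the two M's are adjacent, glue them into one block, leaving 5 items to arrange: (5)!/(2!) = 60 ways.
Subtracting, 180 − 60 = 120 arrangements keep the M's apart.

120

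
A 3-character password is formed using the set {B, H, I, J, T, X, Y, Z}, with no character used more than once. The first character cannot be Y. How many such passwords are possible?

294

The first character has 8−1 = 7 choices (anything except Y).
The remaining 2 characters are filled from the other 7 symbols without repetition: 7 × 6 = 42.
Total: 7 × 42 = 294.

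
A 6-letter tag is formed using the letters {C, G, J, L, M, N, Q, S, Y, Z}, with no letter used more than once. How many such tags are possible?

This is a permutation of 6 out of 10: P(10,6) = 10!/4!.
That product is 10 × 9 × 8 × 7 × 6 × 5 = 151200.

151200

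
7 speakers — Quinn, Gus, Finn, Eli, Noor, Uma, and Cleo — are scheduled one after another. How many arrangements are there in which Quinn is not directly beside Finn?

3600

There are 7! = 5040 arrangements in all. If Quinn and Finn are adjacent, merging them into one block gives 2·(6)! = 1440 arrangements.
So 5040 − 1440 = 3600 arrangements keep them apart.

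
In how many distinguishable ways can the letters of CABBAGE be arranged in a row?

1260

CABBAGE has 7 letters with A appearing twice and B appearing twice.
The number of distinct arrangements is 7!/(2!·2!) = 5040/4 = 1260.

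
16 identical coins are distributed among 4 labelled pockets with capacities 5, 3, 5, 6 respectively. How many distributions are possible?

20

Without the upper bounds there are C(19,3) = 969 ways to split 16 among 4 pockets.
Subtract solutions that violate a single cap (substitute x_i' = x_i − (cap_i+1)): x_1 ≥ 6 gives C(13,3) = 286; x_2 ≥ 4 gives C(15,3) = 455; x_3 ≥ 6 gives C(13,3) = 286; x_4 ≥ 7 gives C(12,3) = 220. Together 1247.
Add back pairs where two caps are both exceeded: 84 + 35 + 20 + 84 + 56 + 20 = 299.
Subtract triples: 1 + 0 + 0 + 0 = 1.
By inclusion–exclusion the count is 969 − 1247 + 299 − 1 = 20.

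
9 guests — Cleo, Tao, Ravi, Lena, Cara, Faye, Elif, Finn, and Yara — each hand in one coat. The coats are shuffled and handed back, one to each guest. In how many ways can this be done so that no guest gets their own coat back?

133496

This is the derangement count D_9: permutations of 9 items with no fixed point.
By inclusion–exclusion this is Σ_{j=0}^{9} (−1)^j C(9,j)·(9−j)!.
Computing: 362880 − 362880 + 181440 − 60480 + 15120 − 3024 + 504 − 72 + 9 − 1 = 133496.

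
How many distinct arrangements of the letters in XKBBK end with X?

6

With the last slot taken by X, it remains to arrange the other 4 letters (KBBK).
Those 4 letters have B appearing twice and K appearing twice, giving (4)!/(2!·2!) = 6.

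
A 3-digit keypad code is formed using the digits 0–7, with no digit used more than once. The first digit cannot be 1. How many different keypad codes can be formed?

The first digit has 8−1 = 7 choices (anything except 1).
The remaining 2 digits are filled from the other 7 symbols without repetition: 7 × 6 = 42.
Total: 7 × 42 = 294.

294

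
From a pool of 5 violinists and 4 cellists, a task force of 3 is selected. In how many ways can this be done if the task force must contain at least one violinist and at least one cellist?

Unrestricted: C(9,3) = 84 ways to pick any 3 of the 9.
Subtract selections that omit an entire group: no violinists → C(4,3) = 4; no cellists → C(5,3) = 10.
Both groups omitted at once is impossible, so 84 − 14 = 70.

70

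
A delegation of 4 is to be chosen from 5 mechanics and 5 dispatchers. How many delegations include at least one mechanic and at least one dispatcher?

200

Unrestricted: C(10,4) = 210 ways to pick any 4 of the 10.
Subtract selections that omit an entire group: no mechanics → C(5,4) = 5; no dispatchers → C(5,4) = 5.
Both groups omitted at once is impossible, so 210 − 10 = 200.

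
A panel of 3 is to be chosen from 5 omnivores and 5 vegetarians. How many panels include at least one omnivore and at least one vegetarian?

Unrestricted: C(10,3) = 120 ways to pick any 3 of the 10.
Selections missing a whole group: no omnivores → C(5,3) = 10; no vegetarians → C(5,3) = 10.
Both groups omitted at once is impossible, so 120 − 20 = 100.

100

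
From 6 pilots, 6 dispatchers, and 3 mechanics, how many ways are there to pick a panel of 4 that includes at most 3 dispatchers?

1350

Split by how many dispatchers are chosen (0 through 3).
Sum: C(6,0)·C(9,4) + C(6,1)·C(9,3) + C(6,2)·C(9,2) + C(6,3)·C(9,1) = 126 + 504 + 540 + 180 = 1350.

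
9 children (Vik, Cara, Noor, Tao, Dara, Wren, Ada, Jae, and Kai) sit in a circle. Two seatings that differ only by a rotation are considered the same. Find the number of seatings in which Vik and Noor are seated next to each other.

10080

Glue Vik and Noor into a block (2 internal orders). Seating 8 units around a circle gives (7)! arrangements.
So 2 × (7)! = 2 × 5040 = 10080.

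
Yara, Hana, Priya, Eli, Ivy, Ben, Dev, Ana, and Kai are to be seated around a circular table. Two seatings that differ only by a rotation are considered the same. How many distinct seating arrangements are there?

40320

Fix one person's seat to break rotational symmetry; the remaining 8 people can be arranged in (8)! = 40320 ways.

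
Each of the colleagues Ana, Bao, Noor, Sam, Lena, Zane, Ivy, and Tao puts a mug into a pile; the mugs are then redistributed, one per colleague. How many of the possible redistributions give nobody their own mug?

14833

This is the derangement count D_8: permutations of 8 items with no fixed point.
By inclusion–exclusion this is Σ_{j=0}^{8} (−1)^j C(8,j)·(8−j)!.
Computing: 40320 − 40320 + 20160 − 6720 + 1680 − 336 + 56 − 8 + 1 = 14833.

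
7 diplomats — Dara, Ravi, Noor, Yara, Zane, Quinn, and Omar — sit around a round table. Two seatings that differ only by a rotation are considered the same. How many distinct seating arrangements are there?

Around a circle, 7 distinct people have 7!/7 = (6)! = 720 rotationally distinct seatings.

720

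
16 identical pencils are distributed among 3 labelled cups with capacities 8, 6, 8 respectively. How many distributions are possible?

28

Ignoring the caps, the number of non-negative solutions to x_1+…+x_3 = 16 is C(18,2) = 153.
Subtract solutions that violate a single cap (substitute x_i' = x_i − (cap_i+1)): x_1 ≥ 9 gives C(9,2) = 36; x_2 ≥ 7 gives C(11,2) = 55; x_3 ≥ 9 gives C(9,2) = 36. Together 127.
Add back pairs where two caps are both exceeded: 1 + 0 + 1 = 2.
By inclusion–exclusion the count is 153 − 127 + 2 = 28.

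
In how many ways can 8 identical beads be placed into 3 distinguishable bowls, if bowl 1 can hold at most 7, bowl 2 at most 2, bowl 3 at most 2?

Without the upper bounds there are C(10,2) = 45 ways to split 8 among 3 bowls.
Subtract solutions that violate a single cap (substitute x_i' = x_i − (cap_i+1)): x_1 ≥ 8 gives C(2,2) = 1; x_2 ≥ 3 gives C(7,2) = 21; x_3 ≥ 3 gives C(7,2) = 21. Together 43.
Add back pairs where two caps are both exceeded: 0 + 0 + 6 = 6.
By inclusion–exclusion the count is 45 − 43 + 6 = 8.

8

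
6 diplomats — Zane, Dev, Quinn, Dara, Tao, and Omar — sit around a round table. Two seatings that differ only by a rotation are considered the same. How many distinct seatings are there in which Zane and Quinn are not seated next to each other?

All circular seatings of 6 people number (5)! = 120.
Seatings with Zane beside Quinn: treat them as a block with 2 internal orders, giving 2 × (4)! = 48.
Subtracting, 120 − 48 = 72.

72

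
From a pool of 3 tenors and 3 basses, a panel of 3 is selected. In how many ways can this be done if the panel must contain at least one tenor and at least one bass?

Unrestricted: C(6,3) = 20 ways to pick any 3 of the 6.
Subtract selections that omit an entire group: no tenors → C(3,3) = 1; no basses → C(3,3) = 1.
Both groups omitted at once is impossible, so 20 − 2 = 18.

18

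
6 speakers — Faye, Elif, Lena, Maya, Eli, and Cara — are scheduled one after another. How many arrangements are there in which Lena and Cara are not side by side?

There are 6! = 720 arrangements in all. If Lena and Cara are adjacent, merging them into one block gives 2·(5)! = 240 arrangements.
Complementary counting: 720 − 240 = 480.

480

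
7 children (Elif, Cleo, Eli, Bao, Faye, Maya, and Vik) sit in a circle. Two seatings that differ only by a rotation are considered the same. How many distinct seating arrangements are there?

720

Around a circle, 7 distinct people have 7!/7 = (6)! = 720 rotationally distinct seatings.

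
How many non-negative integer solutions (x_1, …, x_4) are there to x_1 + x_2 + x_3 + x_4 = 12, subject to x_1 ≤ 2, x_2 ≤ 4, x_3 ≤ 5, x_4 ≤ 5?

Without the upper bounds there are C(15,3) = 455 ways to split 12 among 4 variables.
Subtract solutions that violate a single cap (substitute x_i' = x_i − (cap_i+1)): x_1 ≥ 3 gives C(12,3) = 220; x_2 ≥ 5 gives C(10,3) = 120; x_3 ≥ 6 gives C(9,3) = 84; x_4 ≥ 6 gives C(9,3) = 84. Together 508.
Add back pairs where two caps are both exceeded: 35 + 20 + 20 + 4 + 4 + 1 = 84.
By inclusion–exclusion the count is 455 − 508 + 84 = 31.

31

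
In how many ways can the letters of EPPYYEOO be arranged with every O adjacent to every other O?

630

Treat the 2 copies of O as a single block. The multiset to arrange is then {OO, E, E, P, P, Y, Y}, 7 items in all.
That gives (7)!/(2!·2!·2!) = 630 arrangements.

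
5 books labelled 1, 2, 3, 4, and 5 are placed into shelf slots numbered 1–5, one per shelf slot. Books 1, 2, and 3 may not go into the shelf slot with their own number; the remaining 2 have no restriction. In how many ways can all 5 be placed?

Let Aᵢ (for i ∈ {1, 2, 3}) be the placements that put book i in its forbidden shelf slot. Any j of these fix j positions, leaving (5−j)! ways to fill the rest, and there are C(3,j) ways to pick which j.
By inclusion–exclusion, the number of valid placements is Σ_{j=0}^{3} (−1)^j C(3,j)·(5−j)!.
Computing: 120 − 72 + 18 − 2 = 64.

64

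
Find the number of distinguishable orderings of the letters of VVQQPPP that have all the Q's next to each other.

Treat the 2 copies of Q as a single block. The multiset to arrange is then {QQ, P, P, P, V, V}, 6 items in all.
That gives (6)!/(3!·2!) = 60 arrangements.

60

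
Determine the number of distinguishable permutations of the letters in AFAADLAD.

Letter multiplicities in AFAADLAD: A×4, D×2, F×1, L×1.
Dividing 8! = 40320 by 4!·2! = 48 for the repeated letters gives 840.

840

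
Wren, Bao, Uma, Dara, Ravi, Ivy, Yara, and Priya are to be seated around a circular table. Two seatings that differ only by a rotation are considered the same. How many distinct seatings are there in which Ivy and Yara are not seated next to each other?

Without the restriction there are (7)! = 5040 seatings.
Those with Ivy next to Yara: fuse the pair into one unit and seat 7 units around a circle — 2·(6)! = 1440.
Subtracting, 5040 − 1440 = 3600.

3600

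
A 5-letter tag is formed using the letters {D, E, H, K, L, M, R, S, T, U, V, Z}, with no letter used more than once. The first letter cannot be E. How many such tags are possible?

The first letter has 12−1 = 11 choices (anything except E).
The remaining 4 letters are filled from the other 11 symbols without repetition: 11 × 10 × 9 × 8 = 7920.
Total: 11 × 7920 = 87120.

87120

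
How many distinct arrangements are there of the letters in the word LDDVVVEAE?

15120

Letter multiplicities in LDDVVVEAE: A×1, D×2, E×2, L×1, V×3.
The number of distinct arrangements is 9!/(3!·2!·2!) = 362880/24 = 15120.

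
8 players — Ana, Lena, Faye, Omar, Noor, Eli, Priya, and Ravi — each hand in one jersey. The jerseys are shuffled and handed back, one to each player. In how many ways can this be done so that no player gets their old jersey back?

14833

Count assignments avoiding every fixed point. For any j of the 8 players fixed to their old jersey, the other 8−j can be arranged in (8−j)! ways.
By inclusion–exclusion this is Σ_{j=0}^{8} (−1)^j C(8,j)·(8−j)!.
Computing: 40320 − 40320 + 20160 − 6720 + 1680 − 336 + 56 − 8 + 1 = 14833.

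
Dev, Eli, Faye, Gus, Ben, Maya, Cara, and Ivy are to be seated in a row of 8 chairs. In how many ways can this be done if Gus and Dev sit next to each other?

10080

Place the 6 others and the Gus-Dev pair as 7 objects in a line; the pair has 2 internal arrangements.
That gives 2 × 7! = 2 × 5040 = 10080.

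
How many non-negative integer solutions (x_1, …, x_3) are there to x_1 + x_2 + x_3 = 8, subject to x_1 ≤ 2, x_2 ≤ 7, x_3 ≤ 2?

8

Ignoring the caps, the number of non-negative solutions to x_1+…+x_3 = 8 is C(10,2) = 45.
Subtract solutions that violate a single cap (substitute x_i' = x_i − (cap_i+1)): x_1 ≥ 3 gives C(7,2) = 21; x_2 ≥ 8 gives C(2,2) = 1; x_3 ≥ 3 gives C(7,2) = 21. Together 43.
Add back pairs where two caps are both exceeded: 0 + 6 + 0 = 6.
By inclusion–exclusion the count is 45 − 43 + 6 = 8.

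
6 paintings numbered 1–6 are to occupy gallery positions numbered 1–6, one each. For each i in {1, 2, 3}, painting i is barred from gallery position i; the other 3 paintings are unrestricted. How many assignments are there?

426

Let Aᵢ (for i ∈ {1, 2, 3}) be the placements that put painting i in its forbidden gallery position. Any j of these fix j positions, leaving (6−j)! ways to fill the rest, and there are C(3,j) ways to pick which j.
By inclusion–exclusion, the number of valid placements is Σ_{j=0}^{3} (−1)^j C(3,j)·(6−j)!.
Computing: 720 − 360 + 72 − 6 = 426.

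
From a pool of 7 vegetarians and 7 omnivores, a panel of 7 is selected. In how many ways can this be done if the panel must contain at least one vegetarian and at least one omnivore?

3430

With no constraint there are C(14,7) = 3432 possible selections.
Subtract selections that omit an entire group: no vegetarians → C(7,7) = 1; no omnivores → C(7,7) = 1.
Both groups omitted at once is impossible, so 3432 − 2 = 3430.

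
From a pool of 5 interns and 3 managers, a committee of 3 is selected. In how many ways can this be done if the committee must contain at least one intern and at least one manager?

Total 3-person selections from all 8: C(8,3) = 56.
Selections missing a whole group: no interns → C(3,3) = 1; no managers → C(5,3) = 10.
Both groups omitted at once is impossible, so 56 − 11 = 45.

45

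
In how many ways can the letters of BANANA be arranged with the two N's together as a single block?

Treat the 2 copies of N as a single block. The multiset to arrange is then {NN, A, A, A, B}, 5 items in all.
That gives (5)!/(3!) = 20 arrangements.

20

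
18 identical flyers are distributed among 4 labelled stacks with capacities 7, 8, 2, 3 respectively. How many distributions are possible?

Ignoring the caps, the number of non-negative solutions to x_1+…+x_4 = 18 is C(21,3) = 1330.
Subtract solutions that violate a single cap (substitute x_i' = x_i − (cap_i+1)): x_1 ≥ 8 gives C(13,3) = 286; x_2 ≥ 9 gives C(12,3) = 220; x_3 ≥ 3 gives C(18,3) = 816; x_4 ≥ 4 gives C(17,3) = 680. Together 2002.
Add back pairs where two caps are both exceeded: 4 + 120 + 84 + 84 + 56 + 364 = 712.
Subtract triples: 0 + 0 + 20 + 10 = 30.
By inclusion–exclusion the count is 1330 − 2002 + 712 − 30 = 10.

10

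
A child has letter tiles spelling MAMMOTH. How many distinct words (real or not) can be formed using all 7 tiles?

The 7 letters of MAMMOTH have repeats: M appearing 3 times.
So there are 7! / (3!) = 840 distinguishable arrangements.

840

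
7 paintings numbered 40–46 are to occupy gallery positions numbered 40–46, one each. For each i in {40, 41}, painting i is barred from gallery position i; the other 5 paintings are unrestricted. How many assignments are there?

Let Aᵢ (for i ∈ {40, 41}) be the placements that put painting i in its forbidden gallery position. Any j of these fix j positions, leaving (7−j)! ways to fill the rest, and there are C(2,j) ways to pick which j.
By inclusion–exclusion, the number of valid placements is Σ_{j=0}^{2} (−1)^j C(2,j)·(7−j)!.
Computing: 5040 − 1440 + 120 = 3720.

3720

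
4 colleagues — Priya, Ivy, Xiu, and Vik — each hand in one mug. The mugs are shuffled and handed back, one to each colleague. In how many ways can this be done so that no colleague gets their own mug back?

Count assignments avoiding every fixed point. For any j of the 4 colleagues fixed to their own mug, the other 4−j can be arranged in (4−j)! ways.
By inclusion–exclusion this is Σ_{j=0}^{4} (−1)^j C(4,j)·(4−j)!.
Computing: 24 − 24 + 12 − 4 + 1 = 9.

9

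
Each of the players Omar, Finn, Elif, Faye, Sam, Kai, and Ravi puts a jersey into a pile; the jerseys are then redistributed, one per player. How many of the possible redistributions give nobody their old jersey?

Count assignments avoiding every fixed point. For any j of the 7 players fixed to their old jersey, the other 7−j can be arranged in (7−j)! ways.
By inclusion–exclusion this is Σ_{j=0}^{7} (−1)^j C(7,j)·(7−j)!.
Computing: 5040 − 5040 + 2520 − 840 + 210 − 42 + 7 − 1 = 1854.

1854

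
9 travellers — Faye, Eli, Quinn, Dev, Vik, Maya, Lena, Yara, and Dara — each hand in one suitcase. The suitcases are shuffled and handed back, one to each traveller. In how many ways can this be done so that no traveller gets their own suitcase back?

Let Aᵢ be the assignments in which traveller i gets their own suitcase. We want the size of the complement of A₁∪…∪A_9.
By inclusion–exclusion this is Σ_{j=0}^{9} (−1)^j C(9,j)·(9−j)!.
Computing: 362880 − 362880 + 181440 − 60480 + 15120 − 3024 + 504 − 72 + 9 − 1 = 133496.

133496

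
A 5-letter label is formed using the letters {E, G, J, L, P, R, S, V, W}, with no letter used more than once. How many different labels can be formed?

15120

This is a permutation of 5 out of 9: P(9,5) = 9!/4!.
That product is 9 × 8 × 7 × 6 × 5 = 15120.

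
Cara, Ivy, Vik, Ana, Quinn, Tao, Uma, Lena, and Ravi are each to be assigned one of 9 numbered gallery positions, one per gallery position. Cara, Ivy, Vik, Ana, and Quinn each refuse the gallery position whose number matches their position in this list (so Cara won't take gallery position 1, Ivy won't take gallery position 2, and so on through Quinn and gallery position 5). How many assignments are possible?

205056

Let Aᵢ (for 1 ≤ i ≤ 5) be the placements that put person i in their forbidden gallery position. Any j of these fix j positions, leaving (9−j)! ways to fill the rest, and there are C(5,j) ways to pick which j.
By inclusion–exclusion, the number of valid placements is Σ_{j=0}^{5} (−1)^j C(5,j)·(9−j)!.
Computing: 362880 − 201600 + 50400 − 7200 + 600 − 24 = 205056.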